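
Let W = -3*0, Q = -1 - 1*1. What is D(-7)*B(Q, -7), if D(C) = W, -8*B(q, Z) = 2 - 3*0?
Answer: 0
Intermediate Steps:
Q = -2 (Q = -1 - 1 = -2)
B(q, Z) = -¼ (B(q, Z) = -(2 - 3*0)/8 = -(2 + 0)/8 = -⅛*2 = -¼)
W = 0
D(C) = 0
D(-7)*B(Q, -7) = 0*(-¼) = 0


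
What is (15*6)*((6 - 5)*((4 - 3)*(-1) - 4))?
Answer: -450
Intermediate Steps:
(15*6)*((6 - 5)*((4 - 3)*(-1) - 4)) = 90*(1*(1*(-1) - 4)) = 90*(1*(-1 - 4)) = 90*(1*(-5)) = 90*(-5) = -450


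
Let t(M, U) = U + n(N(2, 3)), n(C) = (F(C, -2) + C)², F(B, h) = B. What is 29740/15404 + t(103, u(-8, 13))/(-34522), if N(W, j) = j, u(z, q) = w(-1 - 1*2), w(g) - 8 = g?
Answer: 6256419/3242542 ≈ 1.9295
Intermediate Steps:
w(g) = 8 + g
u(z, q) = 5 (u(z, q) = 8 + (-1 - 1*2) = 8 + (-1 - 2) = 8 - 3 = 5)
n(C) = 4*C² (n(C) = (C + C)² = (2*C)² = 4*C²)
t(M, U) = 36 + U (t(M, U) = U + 4*3² = U + 4*9 = U + 36 = 36 + U)
29740/15404 + t(103, u(-8, 13))/(-34522) = 29740/15404 + (36 + 5)/(-34522) = 29740*(1/15404) + 41*(-1/34522) = 7435/3851 - 1/842 = 6256419/3242542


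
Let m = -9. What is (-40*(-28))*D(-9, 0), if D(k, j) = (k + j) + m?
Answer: -20160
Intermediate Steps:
D(k, j) = -9 + j + k (D(k, j) = (k + j) - 9 = (j + k) - 9 = -9 + j + k)
(-40*(-28))*D(-9, 0) = (-40*(-28))*(-9 + 0 - 9) = 1120*(-18) = -20160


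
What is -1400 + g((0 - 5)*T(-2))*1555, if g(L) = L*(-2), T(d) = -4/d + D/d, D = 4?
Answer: -1400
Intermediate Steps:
T(d) = 0 (T(d) = -4/d + 4/d = 0)
g(L) = -2*L
-1400 + g((0 - 5)*T(-2))*1555 = -1400 - 2*(0 - 5)*0*1555 = -1400 - (-10)*0*1555 = -1400 - 2*0*1555 = -1400 + 0*1555 = -1400 + 0 = -1400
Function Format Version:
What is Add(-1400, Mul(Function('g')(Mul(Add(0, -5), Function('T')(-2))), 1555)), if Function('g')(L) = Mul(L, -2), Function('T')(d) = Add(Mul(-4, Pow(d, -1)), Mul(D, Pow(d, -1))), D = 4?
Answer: -1400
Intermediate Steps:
Function('T')(d) = 0 (Function('T')(d) = Add(Mul(-4, Pow(d, -1)), Mul(4, Pow(d, -1))) = 0)
Function('g')(L) = Mul(-2, L)
Add(-1400, Mul(Function('g')(Mul(Add(0, -5), Function('T')(-2))), 1555)) = Add(-1400, Mul(Mul(-2, Mul(Add(0, -5), 0)), 1555)) = Add(-1400, Mul(Mul(-2, Mul(-5, 0)), 1555)) = Add(-1400, Mul(Mul(-2, 0), 1555)) = Add(-1400, Mul(0, 1555)) = Add(-1400, 0) = -1400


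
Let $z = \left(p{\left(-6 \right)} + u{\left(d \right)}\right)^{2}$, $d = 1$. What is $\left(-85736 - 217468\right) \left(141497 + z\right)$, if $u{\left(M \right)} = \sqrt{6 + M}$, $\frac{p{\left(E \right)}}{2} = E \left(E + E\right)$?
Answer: $-49191816960 - 87322752 \sqrt{7} \approx -4.9423 \cdot 10^{10}$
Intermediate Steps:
$p{\left(E \right)} = 4 E^{2}$ ($p{\left(E \right)} = 2 E \left(E + E\right) = 2 E 2 E = 2 \cdot 2 E^{2} = 4 E^{2}$)
$z = \left(144 + \sqrt{7}\right)^{2}$ ($z = \left(4 \left(-6\right)^{2} + \sqrt{6 + 1}\right)^{2} = \left(4 \cdot 36 + \sqrt{7}\right)^{2} = \left(144 + \sqrt{7}\right)^{2} \approx 21505.0$)
$\left(-85736 - 217468\right) \left(141497 + z\right) = \left(-85736 - 217468\right) \left(141497 + \left(144 + \sqrt{7}\right)^{2}\right) = - 303204 \left(141497 + \left(144 + \sqrt{7}\right)^{2}\right) = -42902456388 - 303204 \left(144 + \sqrt{7}\right)^{2}$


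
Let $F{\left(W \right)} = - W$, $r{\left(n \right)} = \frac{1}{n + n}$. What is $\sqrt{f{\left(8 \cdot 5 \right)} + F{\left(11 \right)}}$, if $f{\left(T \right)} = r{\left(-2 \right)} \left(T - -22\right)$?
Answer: $\frac{i \sqrt{106}}{2} \approx 5.1478 i$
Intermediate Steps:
$r{\left(n \right)} = \frac{1}{2 n}$
$f{\left(T \right)} = - \frac{11}{2} - \frac{T}{4}$ ($f{\left(T \right)} = \frac{1}{2 \left(-2\right)} \left(T - -22\right) = \frac{1}{2} \left(- \frac{1}{2}\right) \left(T + 22\right) = - \frac{22 + T}{4} = - \frac{11}{2} - \frac{T}{4}$)
$\sqrt{f{\left(8 \cdot 5 \right)} + F{\left(11 \right)}} = \sqrt{\left(- \frac{11}{2} - \frac{8 \cdot 5}{4}\right) - 11} = \sqrt{\left(- \frac{11}{2} - 10\right) - 11} = \sqrt{- \frac{31}{2} - 11} = \sqrt{- \frac{53}{2}} = \frac{i \sqrt{106}}{2}$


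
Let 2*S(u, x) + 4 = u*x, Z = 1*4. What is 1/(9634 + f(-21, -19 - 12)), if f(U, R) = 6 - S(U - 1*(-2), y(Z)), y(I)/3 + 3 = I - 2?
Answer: 2/19227 ≈ 0.00010402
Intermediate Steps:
Z = 4
y(I) = -15 + 3*I (y(I) = -9 + 3*(I - 2) = -9 + 3*(-2 + I) = -9 + (-6 + 3*I) = -15 + 3*I)
S(u, x) = -2 + u*x/2 (S(u, x) = -2 + (u*x)/2 = -2 + u*x/2)
f(U, R) = 11 + 3*U/2 (f(U, R) = 6 - (-2 + (U - 1*(-2))*(-15 + 3*4)/2) = 6 - (-2 + (U + 2)*(-15 + 12)/2) = 6 - (-2 + (1/2)*(2 + U)*(-3)) = 6 - (-2 + (-3 - 3*U/2)) = 6 - (-5 - 3*U/2) = 6 + (5 + 3*U/2) = 11 + 3*U/2)
1/(9634 + f(-21, -19 - 12)) = 1/(9634 + (11 + (3/2)*(-21))) = 1/(9634 + (11 - 63/2)) = 1/(9634 - 41/2) = 1/(19227/2) = 2/19227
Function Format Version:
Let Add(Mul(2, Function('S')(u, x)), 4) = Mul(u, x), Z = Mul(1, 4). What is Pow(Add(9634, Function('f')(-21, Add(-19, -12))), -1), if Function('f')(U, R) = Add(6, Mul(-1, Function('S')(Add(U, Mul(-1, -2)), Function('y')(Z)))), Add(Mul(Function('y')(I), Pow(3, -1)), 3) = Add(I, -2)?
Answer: Rational(2, 19227) ≈ 0.00010402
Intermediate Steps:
Z = 4
Function('y')(I) = Add(-15, Mul(3, I)) (Function('y')(I) = Add(-9, Mul(3, Add(I, -2))) = Add(-9, Mul(3, Add(-2, I))) = Add(-9, Add(-6, Mul(3, I))) = Add(-15, Mul(3, I)))
Function('S')(u, x) = Add(-2, Mul(Rational(1, 2), u, x)) (Function('S')(u, x) = Add(-2, Mul(Rational(1, 2), Mul(u, x))) = Add(-2, Mul(Rational(1, 2), u, x)))
Function('f')(U, R) = Add(11, Mul(Rational(3, 2), U)) (Function('f')(U, R) = Add(6, Mul(-1, Add(-2, Mul(Rational(1, 2), Add(U, Mul(-1, -2)), Add(-15, Mul(3, 4)))))) = Add(6, Mul(-1, Add(-2, Mul(Rational(1, 2), Add(U, 2), Add(-15, 12))))) = Add(6, Mul(-1, Add(-2, Mul(Rational(1, 2), Add(2, U), -3)))) = Add(6, Mul(-1, Add(-2, Add(-3, Mul(Rational(-3, 2), U))))) = Add(6, Mul(-1, Add(-5, Mul(Rational(-3, 2), U)))) = Add(6, Add(5, Mul(Rational(3, 2), U))) = Add(11, Mul(Rational(3, 2), U)))
Pow(Add(9634, Function('f')(-21, Add(-19, -12))), -1) = Pow(Add(9634, Add(11, Mul(Rational(3, 2), -21))), -1) = Pow(Add(9634, Add(11, Rational(-63, 2))), -1) = Pow(Add(9634, Rational(-41, 2)), -1) = Pow(Rational(19227, 2), -1) = Rational(2, 19227)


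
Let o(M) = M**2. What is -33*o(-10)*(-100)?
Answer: 330000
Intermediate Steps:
-33*o(-10)*(-100) = -33*(-10)**2*(-100) = -33*100*(-100) = -3300*(-100) = 330000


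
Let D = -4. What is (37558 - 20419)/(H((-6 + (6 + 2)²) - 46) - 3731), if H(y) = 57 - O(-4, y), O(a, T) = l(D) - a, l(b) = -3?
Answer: -5713/1225 ≈ -4.6637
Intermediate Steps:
O(a, T) = -3 - a
H(y) = 56 (H(y) = 57 - (-3 - 1*(-4)) = 57 - (-3 + 4) = 57 - 1*1 = 57 - 1 = 56)
(37558 - 20419)/(H((-6 + (6 + 2)²) - 46) - 3731) = (37558 - 20419)/(56 - 3731) = 17139/(-3675) = 17139*(-1/3675) = -5713/1225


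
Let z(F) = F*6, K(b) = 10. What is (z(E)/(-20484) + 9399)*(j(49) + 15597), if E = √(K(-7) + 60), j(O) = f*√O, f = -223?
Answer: 131924364 - 7018*√70/1707 ≈ 1.3192e+8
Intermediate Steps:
j(O) = -223*√O
E = √70 (E = √(10 + 60) = √70 ≈ 8.3666)
z(F) = 6*F
(z(E)/(-20484) + 9399)*(j(49) + 15597) = ((6*√70)/(-20484) + 9399)*(-223*√49 + 15597) = ((6*√70)*(-1/20484) + 9399)*(-223*7 + 15597) = (-√70/3414 + 9399)*(-1561 + 15597) = (9399 - √70/3414)*14036 = 131924364 - 7018*√70/1707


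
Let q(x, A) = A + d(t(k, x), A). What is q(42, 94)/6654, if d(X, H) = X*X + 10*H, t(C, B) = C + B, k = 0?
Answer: 1399/3327 ≈ 0.42050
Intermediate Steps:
t(C, B) = B + C
d(X, H) = X² + 10*H
q(x, A) = x² + 11*A (q(x, A) = A + ((x + 0)² + 10*A) = A + (x² + 10*A) = x² + 11*A)
q(42, 94)/6654 = (42² + 11*94)/6654 = (1764 + 1034)*(1/6654) = 2798*(1/6654) = 1399/3327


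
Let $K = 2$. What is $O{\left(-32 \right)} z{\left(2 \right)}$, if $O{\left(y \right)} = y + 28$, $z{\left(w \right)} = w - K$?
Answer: $0$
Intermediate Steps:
$z{\left(w \right)} = -2 + w$ ($z{\left(w \right)} = w - 2 = -2 + w$)
$O{\left(y \right)} = 28 + y$
$O{\left(-32 \right)} z{\left(2 \right)} = \left(28 - 32\right) \left(-2 + 2\right) = \left(-4\right) 0 = 0$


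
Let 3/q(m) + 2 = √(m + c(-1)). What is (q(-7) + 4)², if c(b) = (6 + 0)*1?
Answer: 187/25 - 84*I/25 ≈ 7.48 - 3.36*I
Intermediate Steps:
c(b) = 6 (c(b) = 6*1 = 6)
q(m) = 3/(-2 + √(6 + m)) (q(m) = 3/(-2 + √(m + 6)) = 3/(-2 + √(6 + m)))
(q(-7) + 4)² = (3/(-2 + √(6 - 7)) + 4)² = (3/(-2 + √(-1)) + 4)² = (3/(-2 + I) + 4)² = (3*((-2 - I)/5) + 4)² = (3*(-2 - I)/5 + 4)² = (4 + 3*(-2 - I)/5)²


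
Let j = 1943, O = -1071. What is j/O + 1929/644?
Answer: 116381/98532 ≈ 1.1811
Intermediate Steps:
j/O + 1929/644 = 1943/(-1071) + 1929/644 = 1943*(-1/1071) + 1929*(1/644) = -1943/1071 + 1929/644 = 116381/98532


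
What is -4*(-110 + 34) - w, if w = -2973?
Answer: 3277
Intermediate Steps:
-4*(-110 + 34) - w = -4*(-110 + 34) - 1*(-2973) = -4*(-76) + 2973 = 304 + 2973 = 3277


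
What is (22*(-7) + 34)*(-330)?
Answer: 39600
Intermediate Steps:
(22*(-7) + 34)*(-330) = (-154 + 34)*(-330) = -120*(-330) = 39600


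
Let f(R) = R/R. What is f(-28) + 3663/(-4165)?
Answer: 502/4165 ≈ 0.12053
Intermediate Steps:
f(R) = 1
f(-28) + 3663/(-4165) = 1 + 3663/(-4165) = 1 + 3663*(-1/4165) = 1 - 3663/4165 = 502/4165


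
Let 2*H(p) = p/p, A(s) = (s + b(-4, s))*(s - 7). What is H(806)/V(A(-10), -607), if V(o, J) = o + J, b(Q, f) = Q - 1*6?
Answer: -1/534 ≈ -0.0018727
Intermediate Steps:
b(Q, f) = -6 + Q (b(Q, f) = Q - 6 = -6 + Q)
A(s) = (-10 + s)*(-7 + s) (A(s) = (s + (-6 - 4))*(s - 7) = (s - 10)*(-7 + s) = (-10 + s)*(-7 + s))
H(p) = ½ (H(p) = (p/p)/2 = (½)*1 = ½)
V(o, J) = J + o
H(806)/V(A(-10), -607) = 1/(2*(-607 + (70 + (-10)² - 17*(-10)))) = 1/(2*(-607 + (70 + 100 + 170))) = 1/(2*(-607 + 340)) = (½)/(-267) = (½)*(-1/267) = -1/534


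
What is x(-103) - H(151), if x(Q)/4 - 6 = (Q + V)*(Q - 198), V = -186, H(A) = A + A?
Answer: 347678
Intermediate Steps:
H(A) = 2*A
x(Q) = 24 + 4*(-198 + Q)*(-186 + Q) (x(Q) = 24 + 4*((Q - 186)*(Q - 198)) = 24 + 4*((-186 + Q)*(-198 + Q)) = 24 + 4*((-198 + Q)*(-186 + Q)) = 24 + 4*(-198 + Q)*(-186 + Q))
x(-103) - H(151) = (147336 - 1536*(-103) + 4*(-103)**2) - 2*151 = (147336 + 158208 + 4*10609) - 1*302 = (147336 + 158208 + 42436) - 302 = 347980 - 302 = 347678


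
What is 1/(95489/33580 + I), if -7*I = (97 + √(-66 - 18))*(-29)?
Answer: 22361014042780/9129178934416969 - 457812258400*I*√21/9129178934416969 ≈ 0.0024494 - 0.00022981*I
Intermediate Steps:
I = 2813/7 + 58*I*√21/7 (I = -(97 + √(-66 - 18))*(-29)/7 = -(97 + √(-84))*(-29)/7 = -(97 + 2*I*√21)*(-29)/7 = -(-2813 - 58*I*√21)/7 = 2813/7 + 58*I*√21/7 ≈ 401.86 + 37.97*I)
1/(95489/33580 + I) = 1/(95489/33580 + (2813/7 + 58*I*√21/7)) = 1/(95128963/235060 + 58*I*√21/7)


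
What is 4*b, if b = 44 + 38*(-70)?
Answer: -10464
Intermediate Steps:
b = -2616 (b = 44 - 2660 = -2616)
4*b = 4*(-2616) = -10464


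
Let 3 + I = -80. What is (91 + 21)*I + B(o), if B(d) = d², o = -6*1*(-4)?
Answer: -8720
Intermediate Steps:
I = -83 (I = -3 - 80 = -83)
o = 24 (o = -6*(-4) = 24)
(91 + 21)*I + B(o) = (91 + 21)*(-83) + 24² = 112*(-83) + 576 = -9296 + 576 = -8720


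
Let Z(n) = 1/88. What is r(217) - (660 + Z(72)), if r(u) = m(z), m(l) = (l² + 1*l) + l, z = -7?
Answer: -55001/88 ≈ -625.01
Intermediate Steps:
Z(n) = 1/88
m(l) = l² + 2*l (m(l) = (l² + l) + l = (l + l²) + l = l² + 2*l)
r(u) = 35 (r(u) = -7*(2 - 7) = -7*(-5) = 35)
r(217) - (660 + Z(72)) = 35 - (660 + 1/88) = 35 - 1*58081/88 = 35 - 58081/88 = -55001/88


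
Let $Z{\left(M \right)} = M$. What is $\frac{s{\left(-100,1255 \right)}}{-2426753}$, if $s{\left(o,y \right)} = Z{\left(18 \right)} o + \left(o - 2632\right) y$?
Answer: $\frac{3430460}{2426753} \approx 1.4136$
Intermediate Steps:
$s{\left(o,y \right)} = 18 o + y \left(-2632 + o\right)$ ($s{\left(o,y \right)} = 18 o + \left(o - 2632\right) y = 18 o + \left(-2632 + o\right) y = 18 o + y \left(-2632 + o\right)$)
$\frac{s{\left(-100,1255 \right)}}{-2426753} = \frac{\left(-2632\right) 1255 + 18 \left(-100\right) - 125500}{-2426753} = \left(-3303160 - 1800 - 125500\right) \left(- \frac{1}{2426753}\right) = \left(-3430460\right) \left(- \frac{1}{2426753}\right) = \frac{3430460}{2426753}$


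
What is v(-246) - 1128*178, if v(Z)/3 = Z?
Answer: -201522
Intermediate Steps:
v(Z) = 3*Z
v(-246) - 1128*178 = 3*(-246) - 1128*178 = -738 - 200784 = -201522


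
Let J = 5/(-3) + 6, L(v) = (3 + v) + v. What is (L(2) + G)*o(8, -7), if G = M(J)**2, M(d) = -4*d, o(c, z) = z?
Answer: -19369/9 ≈ -2152.1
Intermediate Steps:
L(v) = 3 + 2*v
J = 13/3 (J = -1/3*5 + 6 = -5/3 + 6 = 13/3 ≈ 4.3333)
G = 2704/9 (G = (-4*13/3)**2 = (-52/3)**2 = 2704/9 ≈ 300.44)
(L(2) + G)*o(8, -7) = ((3 + 2*2) + 2704/9)*(-7) = ((3 + 4) + 2704/9)*(-7) = (7 + 2704/9)*(-7) = (2767/9)*(-7) = -19369/9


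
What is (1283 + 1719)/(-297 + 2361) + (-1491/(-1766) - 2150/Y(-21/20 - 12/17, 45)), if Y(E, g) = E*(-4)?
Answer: -18364608313/60446648 ≈ -303.81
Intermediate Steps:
Y(E, g) = -4*E
(1283 + 1719)/(-297 + 2361) + (-1491/(-1766) - 2150/Y(-21/20 - 12/17, 45)) = (1283 + 1719)/(-297 + 2361) + (-1491/(-1766) - 2150*(-1/(4*(-21/20 - 12/17)))) = 3002/2064 + (-1491*(-1/1766) - 2150*(-1/(4*(-21*1/20 - 12*1/17)))) = 3002*(1/2064) + (1491/1766 - 2150*(-1/(4*(-21/20 - 12/17)))) = 1501/1032 + (1491/1766 - 2150/((-4*(-597/340)))) = 1501/1032 + (1491/1766 - 2150/597/85) = 1501/1032 + (1491/1766 - 2150*85/597) = 1501/1032 + (1491/1766 - 182750/597) = 1501/1032 - 321846373/1054302 = -18364608313/60446648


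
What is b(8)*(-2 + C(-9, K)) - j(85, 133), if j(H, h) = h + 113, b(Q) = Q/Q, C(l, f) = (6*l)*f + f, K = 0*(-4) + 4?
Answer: -460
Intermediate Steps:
K = 4 (K = 0 + 4 = 4)
C(l, f) = f + 6*f*l (C(l, f) = 6*f*l + f = f + 6*f*l)
b(Q) = 1
j(H, h) = 113 + h
b(8)*(-2 + C(-9, K)) - j(85, 133) = 1*(-2 + 4*(1 + 6*(-9))) - (113 + 133) = 1*(-2 + 4*(1 - 54)) - 1*246 = 1*(-2 + 4*(-53)) - 246 = 1*(-2 - 212) - 246 = 1*(-214) - 246 = -214 - 246 = -460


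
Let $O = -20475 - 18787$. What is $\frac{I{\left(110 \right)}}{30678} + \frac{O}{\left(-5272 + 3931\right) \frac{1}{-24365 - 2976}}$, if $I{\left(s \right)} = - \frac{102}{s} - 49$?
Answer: $- \frac{301873713119261}{377109315} \approx -8.0049 \cdot 10^{5}$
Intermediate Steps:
$O = -39262$ ($O = -20475 - 18787 = -39262$)
$I{\left(s \right)} = -49 - \frac{102}{s}$ ($I{\left(s \right)} = - \frac{102}{s} - 49 = -49 - \frac{102}{s}$)
$\frac{I{\left(110 \right)}}{30678} + \frac{O}{\left(-5272 + 3931\right) \frac{1}{-24365 - 2976}} = \frac{-49 - \frac{102}{110}}{30678} - \frac{39262}{\left(-5272 + 3931\right) \frac{1}{-24365 - 2976}} = \left(-49 - \frac{51}{55}\right) \frac{1}{30678} - \frac{39262}{\left(-1341\right) \frac{1}{-27341}} = \left(-49 - \frac{51}{55}\right) \frac{1}{30678} - \frac{39262}{\left(-1341\right) \left(- \frac{1}{27341}\right)} = \left(- \frac{2746}{55}\right) \frac{1}{30678} - \frac{39262}{\frac{1341}{27341}} = - \frac{1373}{843645} - \frac{1073462342}{1341} = - \frac{301873713119261}{377109315}$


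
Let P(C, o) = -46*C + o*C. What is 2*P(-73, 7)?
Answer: 5694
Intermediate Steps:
P(C, o) = -46*C + C*o
2*P(-73, 7) = 2*(-73*(-46 + 7)) = 2*(-73*(-39)) = 2*2847 = 5694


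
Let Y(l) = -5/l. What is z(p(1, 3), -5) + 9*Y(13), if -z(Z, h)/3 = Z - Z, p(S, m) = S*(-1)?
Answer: -45/13 ≈ -3.4615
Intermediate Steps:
p(S, m) = -S
z(Z, h) = 0 (z(Z, h) = -3*(Z - Z) = -3*0 = 0)
z(p(1, 3), -5) + 9*Y(13) = 0 + 9*(-5/13) = 0 - 45/13 = -45/13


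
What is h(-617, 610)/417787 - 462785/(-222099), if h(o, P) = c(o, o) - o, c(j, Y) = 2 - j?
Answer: 193620071159/92790074913 ≈ 2.0866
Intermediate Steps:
h(o, P) = 2 - 2*o (h(o, P) = (2 - o) - o = 2 - 2*o)
h(-617, 610)/417787 - 462785/(-222099) = (2 - 2*(-617))/417787 - 462785/(-222099) = (2 + 1234)*(1/417787) - 462785*(-1/222099) = 1236*(1/417787) + 462785/222099 = 1236/417787 + 462785/222099 = 193620071159/92790074913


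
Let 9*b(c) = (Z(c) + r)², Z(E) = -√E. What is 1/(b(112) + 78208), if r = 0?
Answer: 9/703984 ≈ 1.2784e-5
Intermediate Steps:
b(c) = c/9 (b(c) = (-√c + 0)²/9 = (-√c)²/9 = c/9)
1/(b(112) + 78208) = 1/((⅑)*112 + 78208) = 1/(112/9 + 78208) = 1/(703984/9) = 9/703984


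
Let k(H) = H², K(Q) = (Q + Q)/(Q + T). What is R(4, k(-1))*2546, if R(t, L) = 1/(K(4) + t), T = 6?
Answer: 6365/12 ≈ 530.42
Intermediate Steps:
K(Q) = 2*Q/(6 + Q) (K(Q) = (Q + Q)/(Q + 6) = (2*Q)/(6 + Q) = 2*Q/(6 + Q))
R(t, L) = 1/(⅘ + t) (R(t, L) = 1/(2*4/(6 + 4) + t) = 1/(2*4/10 + t) = 1/(2*4*(⅒) + t) = 1/(⅘ + t))
R(4, k(-1))*2546 = (5/(4 + 5*4))*2546 = (5/(4 + 20))*2546 = (5/24)*2546 = 6365/12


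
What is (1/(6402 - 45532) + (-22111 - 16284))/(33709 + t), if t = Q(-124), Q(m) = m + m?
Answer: -1502396351/1309328930 ≈ -1.1475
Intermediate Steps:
Q(m) = 2*m
t = -248 (t = 2*(-124) = -248)
(1/(6402 - 45532) + (-22111 - 16284))/(33709 + t) = (1/(6402 - 45532) + (-22111 - 16284))/(33709 - 248) = (1/(-39130) - 38395)/33461 = (-1/39130 - 38395)*(1/33461) = -1502396351/39130*1/33461 = -1502396351/1309328930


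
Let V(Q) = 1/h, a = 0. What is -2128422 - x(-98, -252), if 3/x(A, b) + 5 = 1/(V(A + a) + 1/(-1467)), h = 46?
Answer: -128507739357/60377 ≈ -2.1284e+6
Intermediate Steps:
V(Q) = 1/46
x(A, b) = 4263/60377 (x(A, b) = 3/(-5 + 1/(1/46 + 1/(-1467))) = 3/(-5 + 1/(1/46 - 1/1467)) = 3/(-5 + 1/(1421/67482)) = 3/(-5 + 67482/1421) = 3/(60377/1421) = 3*(1421/60377) = 4263/60377)
-2128422 - x(-98, -252) = -2128422 - 1*4263/60377 = -2128422 - 4263/60377 = -128507739357/60377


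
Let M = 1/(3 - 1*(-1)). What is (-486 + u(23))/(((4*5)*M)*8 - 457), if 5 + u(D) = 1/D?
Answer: 3764/3197 ≈ 1.1774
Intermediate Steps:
M = ¼ (M = 1/(3 + 1) = 1/4 = ¼ ≈ 0.25000)
u(D) = -5 + 1/D
(-486 + u(23))/(((4*5)*M)*8 - 457) = (-486 + (-5 + 1/23))/(((4*5)*(¼))*8 - 457) = (-486 + (-5 + 1/23))/((20*(¼))*8 - 457) = (-486 - 114/23)/(5*8 - 457) = -11292/(23*(40 - 457)) = -11292/23/(-417) = -11292/23*(-1/417) = 3764/3197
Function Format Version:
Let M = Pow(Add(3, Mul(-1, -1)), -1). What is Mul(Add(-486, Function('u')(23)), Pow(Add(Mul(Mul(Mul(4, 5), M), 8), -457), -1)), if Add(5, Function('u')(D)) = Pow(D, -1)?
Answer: Rational(3764, 3197) ≈ 1.1774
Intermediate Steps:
M = Rational(1, 4) (M = Pow(Add(3, 1), -1) = Pow(4, -1) = Rational(1, 4) ≈ 0.25000)
Function('u')(D) = Add(-5, Pow(D, -1))
Mul(Add(-486, Function('u')(23)), Pow(Add(Mul(Mul(Mul(4, 5), M), 8), -457), -1)) = Mul(Add(-486, Add(-5, Pow(23, -1))), Pow(Add(Mul(Mul(Mul(4, 5), Rational(1, 4)), 8), -457), -1)) = Mul(Add(-486, Add(-5, Rational(1, 23))), Pow(Add(Mul(Mul(20, Rational(1, 4)), 8), -457), -1)) = Mul(Add(-486, Rational(-114, 23)), Pow(Add(Mul(5, 8), -457), -1)) = Mul(Rational(-11292, 23), Pow(Add(40, -457), -1)) = Mul(Rational(-11292, 23), Pow(-417, -1)) = Mul(Rational(-11292, 23), Rational(-1, 417)) = Rational(3764, 3197)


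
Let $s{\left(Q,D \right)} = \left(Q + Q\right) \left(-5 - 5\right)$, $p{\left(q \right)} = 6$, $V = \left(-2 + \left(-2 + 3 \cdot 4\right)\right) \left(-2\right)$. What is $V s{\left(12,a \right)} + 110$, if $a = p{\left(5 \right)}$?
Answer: $3950$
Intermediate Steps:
$V = -16$ ($V = \left(-2 + \left(-2 + 12\right)\right) \left(-2\right) = \left(-2 + 10\right) \left(-2\right) = 8 \left(-2\right) = -16$)
$a = 6$
$s{\left(Q,D \right)} = - 20 Q$ ($s{\left(Q,D \right)} = 2 Q \left(-10\right) = - 20 Q$)
$V s{\left(12,a \right)} + 110 = - 16 \left(\left(-20\right) 12\right) + 110 = \left(-16\right) \left(-240\right) + 110 = 3840 + 110 = 3950$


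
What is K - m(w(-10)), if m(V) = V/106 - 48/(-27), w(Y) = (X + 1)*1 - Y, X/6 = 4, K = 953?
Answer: 907151/954 ≈ 950.89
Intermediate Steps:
X = 24 (X = 6*4 = 24)
w(Y) = 25 - Y (w(Y) = (24 + 1)*1 - Y = 25*1 - Y = 25 - Y)
m(V) = 16/9 + V/106 (m(V) = V*(1/106) - 48*(-1/27) = V/106 + 16/9 = 16/9 + V/106)
K - m(w(-10)) = 953 - (16/9 + (25 - 1*(-10))/106) = 953 - (16/9 + (25 + 10)/106) = 953 - (16/9 + (1/106)*35) = 953 - (16/9 + 35/106) = 953 - 1*2011/954 = 953 - 2011/954 = 907151/954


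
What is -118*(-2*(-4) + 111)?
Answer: -14042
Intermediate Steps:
-118*(-2*(-4) + 111) = -118*(8 + 111) = -118*119 = -14042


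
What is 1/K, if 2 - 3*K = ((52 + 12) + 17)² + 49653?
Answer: -3/56212 ≈ -5.3369e-5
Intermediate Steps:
K = -56212/3 (K = ⅔ - (((52 + 12) + 17)² + 49653)/3 = ⅔ - ((64 + 17)² + 49653)/3 = ⅔ - (81² + 49653)/3 = ⅔ - (6561 + 49653)/3 = ⅔ - ⅓*56214 = ⅔ - 18738 = -56212/3 ≈ -18737.)
1/K = 1/(-56212/3) = -3/56212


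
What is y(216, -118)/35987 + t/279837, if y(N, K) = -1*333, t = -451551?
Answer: -5447717186/3356831373 ≈ -1.6229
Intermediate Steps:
y(N, K) = -333
y(216, -118)/35987 + t/279837 = -333/35987 - 451551/279837 = -333*1/35987 - 451551*1/279837 = -333/35987 - 150517/93279 = -5447717186/3356831373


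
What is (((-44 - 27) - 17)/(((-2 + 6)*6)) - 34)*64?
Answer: -7232/3 ≈ -2410.7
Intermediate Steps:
(((-44 - 27) - 17)/(((-2 + 6)*6)) - 34)*64 = ((-71 - 17)/((4*6)) - 34)*64 = (-88/24 - 34)*64 = (-88*1/24 - 34)*64 = (-11/3 - 34)*64 = -113/3*64 = -7232/3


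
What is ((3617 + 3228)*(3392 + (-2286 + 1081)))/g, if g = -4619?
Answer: -14970015/4619 ≈ -3241.0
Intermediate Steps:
((3617 + 3228)*(3392 + (-2286 + 1081)))/g = ((3617 + 3228)*(3392 + (-2286 + 1081)))/(-4619) = (6845*(3392 - 1205))*(-1/4619) = (6845*2187)*(-1/4619) = 14970015*(-1/4619) = -14970015/4619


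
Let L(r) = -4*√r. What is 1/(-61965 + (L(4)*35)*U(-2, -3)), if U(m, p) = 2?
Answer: -1/62525 ≈ -1.5994e-5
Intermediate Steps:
1/(-61965 + (L(4)*35)*U(-2, -3)) = 1/(-61965 + (-4*√4*35)*2) = 1/(-61965 + (-4*2*35)*2) = 1/(-61965 - 8*35*2) = 1/(-61965 - 280*2) = 1/(-61965 - 560) = 1/(-62525) = -1/62525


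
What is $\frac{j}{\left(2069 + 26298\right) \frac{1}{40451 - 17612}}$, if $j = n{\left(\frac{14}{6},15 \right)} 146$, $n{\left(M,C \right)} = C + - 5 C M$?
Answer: $- \frac{533519040}{28367} \approx -18808.0$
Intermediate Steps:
$n{\left(M,C \right)} = C - 5 C M$
$j = -23360$ ($j = 15 \left(1 - 5 \cdot \frac{14}{6}\right) 146 = 15 \left(1 - 5 \cdot 14 \cdot \frac{1}{6}\right) 146 = 15 \left(1 - \frac{35}{3}\right) 146 = 15 \left(- \frac{32}{3}\right) 146 = \left(-160\right) 146 = -23360$)
$\frac{j}{\left(2069 + 26298\right) \frac{1}{40451 - 17612}} = - \frac{23360}{\left(2069 + 26298\right) \frac{1}{40451 - 17612}} = - \frac{23360}{28367 \cdot \frac{1}{22839}} = - \frac{23360}{\frac{28367}{22839}} = \left(-23360\right) \frac{22839}{28367} = - \frac{533519040}{28367}$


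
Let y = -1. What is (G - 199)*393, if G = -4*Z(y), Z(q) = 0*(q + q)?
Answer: -78207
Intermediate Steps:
Z(q) = 0 (Z(q) = 0*(2*q) = 0)
G = 0 (G = -4*0 = 0)
(G - 199)*393 = (0 - 199)*393 = -199*393 = -78207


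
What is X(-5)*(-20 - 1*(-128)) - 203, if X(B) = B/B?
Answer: -95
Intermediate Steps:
X(B) = 1
X(-5)*(-20 - 1*(-128)) - 203 = 1*(-20 - 1*(-128)) - 203 = 1*(-20 + 128) - 203 = 1*108 - 203 = 108 - 203 = -95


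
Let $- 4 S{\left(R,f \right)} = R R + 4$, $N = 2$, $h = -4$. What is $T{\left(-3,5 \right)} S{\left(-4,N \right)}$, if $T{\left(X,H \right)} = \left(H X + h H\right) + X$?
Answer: $190$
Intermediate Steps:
$S{\left(R,f \right)} = -1 - \frac{R^{2}}{4}$ ($S{\left(R,f \right)} = - \frac{R R + 4}{4} = - \frac{R^{2} + 4}{4} = - \frac{4 + R^{2}}{4} = -1 - \frac{R^{2}}{4}$)
$T{\left(X,H \right)} = X - 4 H + H X$ ($T{\left(X,H \right)} = \left(H X - 4 H\right) + X = \left(- 4 H + H X\right) + X = X - 4 H + H X$)
$T{\left(-3,5 \right)} S{\left(-4,N \right)} = \left(-3 - 20 + 5 \left(-3\right)\right) \left(-1 - \frac{\left(-4\right)^{2}}{4}\right) = \left(-3 - 20 - 15\right) \left(-1 - 4\right) = - 38 \left(-1 - 4\right) = \left(-38\right) \left(-5\right) = 190$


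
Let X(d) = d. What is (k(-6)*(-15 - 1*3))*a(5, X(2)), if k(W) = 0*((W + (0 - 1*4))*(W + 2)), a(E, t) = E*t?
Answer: 0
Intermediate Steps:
k(W) = 0 (k(W) = 0*((W + (0 - 4))*(2 + W)) = 0*((W - 4)*(2 + W)) = 0*((-4 + W)*(2 + W)) = 0)
(k(-6)*(-15 - 1*3))*a(5, X(2)) = (0*(-15 - 1*3))*(5*2) = (0*(-15 - 3))*10 = (0*(-18))*10 = 0*10 = 0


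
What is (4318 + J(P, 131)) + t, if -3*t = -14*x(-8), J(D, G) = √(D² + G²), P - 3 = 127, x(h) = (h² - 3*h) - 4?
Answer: 4710 + √34061 ≈ 4894.6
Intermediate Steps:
x(h) = -4 + h² - 3*h
P = 130 (P = 3 + 127 = 130)
t = 392 (t = -(-14)*(-4 + (-8)² - 3*(-8))/3 = -(-14)*(-4 + 64 + 24)/3 = -(-14)*84/3 = -⅓*(-1176) = 392)
(4318 + J(P, 131)) + t = (4318 + √(130² + 131²)) + 392 = (4318 + √(16900 + 17161)) + 392 = (4318 + √34061) + 392 = 4710 + √34061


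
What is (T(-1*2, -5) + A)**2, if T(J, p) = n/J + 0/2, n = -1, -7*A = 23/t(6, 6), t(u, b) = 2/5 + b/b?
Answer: 32761/9604 ≈ 3.4112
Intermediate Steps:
t(u, b) = 7/5 (t(u, b) = 2*(1/5) + 1 = 2/5 + 1 = 7/5)
A = -115/49 (A = -23/(7*7/5) = -23*5/(7*7) = -1/7*115/7 = -115/49 ≈ -2.3469)
T(J, p) = -1/J (T(J, p) = -1/J + 0/2 = -1/J + 0*(1/2) = -1/J + 0 = -1/J)
(T(-1*2, -5) + A)**2 = (-1/((-1*2)) - 115/49)**2 = (-1/(-2) - 115/49)**2 = (-1*(-1/2) - 115/49)**2 = (1/2 - 115/49)**2 = (-181/98)**2 = 32761/9604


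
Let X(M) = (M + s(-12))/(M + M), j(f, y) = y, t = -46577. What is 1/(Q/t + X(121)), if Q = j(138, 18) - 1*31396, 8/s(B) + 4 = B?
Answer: 22543268/26412009 ≈ 0.85352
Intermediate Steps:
s(B) = 8/(-4 + B)
X(M) = (-½ + M)/(2*M) (X(M) = (M + 8/(-4 - 12))/(M + M) = (M + 8/(-16))/((2*M)) = (M + 8*(-1/16))*(1/(2*M)) = (M - ½)*(1/(2*M)) = (-½ + M)*(1/(2*M)) = (-½ + M)/(2*M))
Q = -31378 (Q = 18 - 1*31396 = 18 - 31396 = -31378)
1/(Q/t + X(121)) = 1/(-31378/(-46577) + (¼)*(-1 + 2*121)/121) = 1/(-31378*(-1/46577) + (¼)*(1/121)*(-1 + 242)) = 1/(31378/46577 + (¼)*(1/121)*241) = 1/(31378/46577 + 241/484) = 1/(26412009/22543268) = 22543268/26412009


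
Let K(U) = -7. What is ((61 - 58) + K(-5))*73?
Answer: -292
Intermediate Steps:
((61 - 58) + K(-5))*73 = ((61 - 58) - 7)*73 = (3 - 7)*73 = -4*73 = -292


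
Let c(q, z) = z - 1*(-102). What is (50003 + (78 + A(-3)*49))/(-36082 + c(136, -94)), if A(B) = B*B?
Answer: -25261/18037 ≈ -1.4005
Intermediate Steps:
A(B) = B**2
c(q, z) = 102 + z (c(q, z) = z + 102 = 102 + z)
(50003 + (78 + A(-3)*49))/(-36082 + c(136, -94)) = (50003 + (78 + (-3)**2*49))/(-36082 + (102 - 94)) = (50003 + (78 + 9*49))/(-36082 + 8) = (50003 + (78 + 441))/(-36074) = (50003 + 519)*(-1/36074) = 50522*(-1/36074) = -25261/18037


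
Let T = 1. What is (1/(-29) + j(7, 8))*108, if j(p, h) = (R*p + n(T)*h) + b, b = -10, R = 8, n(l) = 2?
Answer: 194076/29 ≈ 6692.3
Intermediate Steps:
j(p, h) = -10 + 2*h + 8*p (j(p, h) = (8*p + 2*h) - 10 = (2*h + 8*p) - 10 = -10 + 2*h + 8*p)
(1/(-29) + j(7, 8))*108 = (1/(-29) + (-10 + 2*8 + 8*7))*108 = (-1/29 + (-10 + 16 + 56))*108 = (-1/29 + 62)*108 = (1797/29)*108 = 194076/29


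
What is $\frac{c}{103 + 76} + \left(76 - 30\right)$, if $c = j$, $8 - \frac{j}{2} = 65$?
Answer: $\frac{8120}{179} \approx 45.363$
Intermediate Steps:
$j = -114$ ($j = 16 - 130 = -114$)
$c = -114$
$\frac{c}{103 + 76} + \left(76 - 30\right) = - \frac{114}{103 + 76} + \left(76 - 30\right) = - \frac{114}{179} + \left(76 - 30\right) = \left(-114\right) \frac{1}{179} + 46 = - \frac{114}{179} + 46 = \frac{8120}{179}$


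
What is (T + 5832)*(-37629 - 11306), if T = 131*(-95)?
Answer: 323607155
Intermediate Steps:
T = -12445
(T + 5832)*(-37629 - 11306) = (-12445 + 5832)*(-37629 - 11306) = -6613*(-48935) = 323607155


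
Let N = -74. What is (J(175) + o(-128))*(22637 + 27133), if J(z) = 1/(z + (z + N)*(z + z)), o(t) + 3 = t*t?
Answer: 827511606972/1015 ≈ 8.1528e+8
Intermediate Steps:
o(t) = -3 + t² (o(t) = -3 + t*t = -3 + t²)
J(z) = 1/(z + 2*z*(-74 + z)) (J(z) = 1/(z + (z - 74)*(z + z)) = 1/(z + (-74 + z)*(2*z)) = 1/(z + 2*z*(-74 + z)))
(J(175) + o(-128))*(22637 + 27133) = (1/(175*(-147 + 2*175)) + (-3 + (-128)²))*(22637 + 27133) = (1/(175*(-147 + 350)) + (-3 + 16384))*49770 = ((1/175)/203 + 16381)*49770 = ((1/175)*(1/203) + 16381)*49770 = (1/35525 + 16381)*49770 = (581935026/35525)*49770 = 827511606972/1015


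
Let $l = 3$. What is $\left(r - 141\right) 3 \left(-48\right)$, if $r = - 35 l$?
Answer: $35424$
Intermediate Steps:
$r = -105$ ($r = \left(-35\right) 3 = -105$)
$\left(r - 141\right) 3 \left(-48\right) = \left(-105 - 141\right) 3 \left(-48\right) = \left(-246\right) \left(-144\right) = 35424$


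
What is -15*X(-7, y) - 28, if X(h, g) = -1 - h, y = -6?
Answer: -118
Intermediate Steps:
-15*X(-7, y) - 28 = -15*(-1 - 1*(-7)) - 28 = -15*(-1 + 7) - 28 = -15*6 - 28 = -90 - 28 = -118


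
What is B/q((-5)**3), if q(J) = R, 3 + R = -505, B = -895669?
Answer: 895669/508 ≈ 1763.1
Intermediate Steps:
R = -508 (R = -3 - 505 = -508)
q(J) = -508
B/q((-5)**3) = -895669/(-508) = -895669*(-1/508) = 895669/508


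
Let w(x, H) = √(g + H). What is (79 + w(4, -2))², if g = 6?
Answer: 6561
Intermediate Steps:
w(x, H) = √(6 + H)
(79 + w(4, -2))² = (79 + √(6 - 2))² = (79 + √4)² = (79 + 2)² = 81² = 6561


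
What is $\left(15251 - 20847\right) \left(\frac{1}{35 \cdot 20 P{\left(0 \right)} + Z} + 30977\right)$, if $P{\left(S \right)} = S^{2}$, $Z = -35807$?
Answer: $- \frac{6207046479048}{35807} \approx -1.7335 \cdot 10^{8}$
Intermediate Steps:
$\left(15251 - 20847\right) \left(\frac{1}{35 \cdot 20 P{\left(0 \right)} + Z} + 30977\right) = \left(15251 - 20847\right) \left(\frac{1}{35 \cdot 20 \cdot 0^{2} - 35807} + 30977\right) = - 5596 \left(\frac{1}{700 \cdot 0 - 35807} + 30977\right) = - 5596 \left(\frac{1}{0 - 35807} + 30977\right) = - 5596 \left(\frac{1}{-35807} + 30977\right) = - 5596 \left(- \frac{1}{35807} + 30977\right) = \left(-5596\right) \frac{1109193438}{35807} = - \frac{6207046479048}{35807}$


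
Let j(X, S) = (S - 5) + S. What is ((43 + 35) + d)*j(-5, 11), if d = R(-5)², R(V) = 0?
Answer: 1326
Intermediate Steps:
j(X, S) = -5 + 2*S (j(X, S) = (-5 + S) + S = -5 + 2*S)
d = 0 (d = 0² = 0)
((43 + 35) + d)*j(-5, 11) = ((43 + 35) + 0)*(-5 + 2*11) = (78 + 0)*(-5 + 22) = 78*17 = 1326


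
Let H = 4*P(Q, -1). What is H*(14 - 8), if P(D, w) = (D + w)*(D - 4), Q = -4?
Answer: 960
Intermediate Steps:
P(D, w) = (-4 + D)*(D + w) (P(D, w) = (D + w)*(-4 + D) = (-4 + D)*(D + w))
H = 160 (H = 4*((-4)² - 4*(-4) - 4*(-1) - 4*(-1)) = 4*(16 + 16 + 4 + 4) = 4*40 = 160)
H*(14 - 8) = 160*(14 - 8) = 160*6 = 960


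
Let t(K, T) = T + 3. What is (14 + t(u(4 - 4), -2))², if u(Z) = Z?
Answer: 225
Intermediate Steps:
t(K, T) = 3 + T
(14 + t(u(4 - 4), -2))² = (14 + (3 - 2))² = (14 + 1)² = 15² = 225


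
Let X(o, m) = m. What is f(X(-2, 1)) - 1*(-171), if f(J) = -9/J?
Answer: 162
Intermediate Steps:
f(X(-2, 1)) - 1*(-171) = -9/1 - 1*(-171) = -9*1 + 171 = -9 + 171 = 162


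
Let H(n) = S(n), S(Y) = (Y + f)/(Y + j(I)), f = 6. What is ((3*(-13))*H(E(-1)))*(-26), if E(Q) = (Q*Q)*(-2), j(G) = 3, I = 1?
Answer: 4056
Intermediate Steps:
E(Q) = -2*Q² (E(Q) = Q²*(-2) = -2*Q²)
S(Y) = (6 + Y)/(3 + Y) (S(Y) = (Y + 6)/(Y + 3) = (6 + Y)/(3 + Y))
H(n) = (6 + n)/(3 + n)
((3*(-13))*H(E(-1)))*(-26) = ((3*(-13))*((6 - 2*(-1)²)/(3 - 2*(-1)²)))*(-26) = -39*(6 - 2*1)/(3 - 2*1)*(-26) = -39*(6 - 2)/(3 - 2)*(-26) = -39*4/1*(-26) = -39*4*(-26) = -156*(-26) = 4056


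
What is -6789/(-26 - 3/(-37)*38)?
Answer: 251193/848 ≈ 296.22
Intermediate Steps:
-6789/(-26 - 3/(-37)*38) = -6789/(-26 - 3*(-1/37)*38) = -6789/(-26 + (3/37)*38) = -6789/(-26 + 114/37) = -6789/(-848/37) = -6789*(-37/848) = 251193/848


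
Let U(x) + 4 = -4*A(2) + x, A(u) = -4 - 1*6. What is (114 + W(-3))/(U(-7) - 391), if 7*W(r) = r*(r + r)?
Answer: -408/1267 ≈ -0.32202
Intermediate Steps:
A(u) = -10 (A(u) = -4 - 6 = -10)
W(r) = 2*r²/7 (W(r) = (r*(r + r))/7 = (r*(2*r))/7 = (2*r²)/7 = 2*r²/7)
U(x) = 36 + x (U(x) = -4 + (-4*(-10) + x) = -4 + (40 + x) = 36 + x)
(114 + W(-3))/(U(-7) - 391) = (114 + (2/7)*(-3)²)/((36 - 7) - 391) = (114 + (2/7)*9)/(29 - 391) = (114 + 18/7)/(-362) = (816/7)*(-1/362) = -408/1267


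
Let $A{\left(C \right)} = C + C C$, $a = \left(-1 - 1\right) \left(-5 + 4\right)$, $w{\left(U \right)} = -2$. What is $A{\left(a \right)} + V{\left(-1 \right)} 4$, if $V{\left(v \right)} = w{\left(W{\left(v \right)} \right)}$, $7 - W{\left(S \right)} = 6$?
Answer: $-2$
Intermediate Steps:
$W{\left(S \right)} = 1$ ($W{\left(S \right)} = 7 - 6 = 1$)
$a = 2$ ($a = \left(-2\right) \left(-1\right) = 2$)
$A{\left(C \right)} = C + C^{2}$
$V{\left(v \right)} = -2$
$A{\left(a \right)} + V{\left(-1 \right)} 4 = 2 \left(1 + 2\right) - 8 = 2 \cdot 3 - 8 = 6 - 8 = -2$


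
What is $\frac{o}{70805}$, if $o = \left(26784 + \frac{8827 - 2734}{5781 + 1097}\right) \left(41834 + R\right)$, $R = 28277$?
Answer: $\frac{2583260057079}{97399358} \approx 26522.0$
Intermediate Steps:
$o = \frac{12916300285395}{6878}$ ($o = \left(26784 + \frac{8827 - 2734}{5781 + 1097}\right) \left(41834 + 28277\right) = \left(26784 + \frac{6093}{6878}\right) 70111 = \frac{184226445}{6878} \cdot 70111 = \frac{12916300285395}{6878} \approx 1.8779 \cdot 10^{9}$)
$\frac{o}{70805} = \frac{12916300285395}{6878 \cdot 70805} = \frac{12916300285395}{6878} \cdot \frac{1}{70805} = \frac{2583260057079}{97399358}$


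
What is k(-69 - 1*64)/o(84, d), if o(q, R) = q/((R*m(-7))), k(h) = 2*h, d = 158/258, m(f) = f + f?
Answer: 10507/387 ≈ 27.150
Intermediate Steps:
m(f) = 2*f
d = 79/129 (d = 158*(1/258) = 79/129 ≈ 0.61240)
o(q, R) = -q/(14*R) (o(q, R) = q/((R*(2*(-7)))) = q/((R*(-14))) = q/((-14*R)) = q*(-1/(14*R)) = -q/(14*R))
k(-69 - 1*64)/o(84, d) = (2*(-69 - 1*64))/((-1/14*84/79/129)) = (2*(-69 - 64))/((-1/14*84*129/79)) = (2*(-133))/(-774/79) = -266*(-79/774) = 10507/387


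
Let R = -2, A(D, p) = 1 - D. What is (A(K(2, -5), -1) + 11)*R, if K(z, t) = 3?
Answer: -18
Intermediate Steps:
(A(K(2, -5), -1) + 11)*R = ((1 - 1*3) + 11)*(-2) = ((1 - 3) + 11)*(-2) = (-2 + 11)*(-2) = 9*(-2) = -18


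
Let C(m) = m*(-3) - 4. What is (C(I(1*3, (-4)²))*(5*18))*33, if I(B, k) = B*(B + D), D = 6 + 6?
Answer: -412830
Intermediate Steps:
D = 12
I(B, k) = B*(12 + B) (I(B, k) = B*(B + 12) = B*(12 + B))
C(m) = -4 - 3*m (C(m) = -3*m - 4 = -4 - 3*m)
(C(I(1*3, (-4)²))*(5*18))*33 = ((-4 - 3*1*3*(12 + 1*3))*(5*18))*33 = ((-4 - 9*(12 + 3))*90)*33 = ((-4 - 9*15)*90)*33 = ((-4 - 3*45)*90)*33 = ((-4 - 135)*90)*33 = -139*90*33 = -12510*33 = -412830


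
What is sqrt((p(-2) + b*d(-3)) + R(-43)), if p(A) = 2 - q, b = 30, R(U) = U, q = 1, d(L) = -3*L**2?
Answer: 2*I*sqrt(213) ≈ 29.189*I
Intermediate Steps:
p(A) = 1 (p(A) = 2 - 1*1 = 2 - 1 = 1)
sqrt((p(-2) + b*d(-3)) + R(-43)) = sqrt((1 + 30*(-3*(-3)**2)) - 43) = sqrt((1 + 30*(-3*9)) - 43) = sqrt((1 + 30*(-27)) - 43) = sqrt((1 - 810) - 43) = sqrt(-809 - 43) = sqrt(-852) = 2*I*sqrt(213)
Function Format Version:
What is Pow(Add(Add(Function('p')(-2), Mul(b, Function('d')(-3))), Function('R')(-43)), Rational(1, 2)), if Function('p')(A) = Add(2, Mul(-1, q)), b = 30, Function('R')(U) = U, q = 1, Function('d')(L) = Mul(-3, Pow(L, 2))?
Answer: Mul(2, I, Pow(213, Rational(1, 2))) ≈ Mul(29.189, I)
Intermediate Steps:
Function('p')(A) = 1 (Function('p')(A) = Add(2, Mul(-1, 1)) = Add(2, -1) = 1)
Pow(Add(Add(Function('p')(-2), Mul(b, Function('d')(-3))), Function('R')(-43)), Rational(1, 2)) = Pow(Add(Add(1, Mul(30, Mul(-3, Pow(-3, 2)))), -43), Rational(1, 2)) = Pow(Add(Add(1, Mul(30, Mul(-3, 9))), -43), Rational(1, 2)) = Pow(Add(Add(1, Mul(30, -27)), -43), Rational(1, 2)) = Pow(Add(Add(1, -810), -43), Rational(1, 2)) = Pow(Add(-809, -43), Rational(1, 2)) = Pow(-852, Rational(1, 2)) = Mul(2, I, Pow(213, Rational(1, 2)))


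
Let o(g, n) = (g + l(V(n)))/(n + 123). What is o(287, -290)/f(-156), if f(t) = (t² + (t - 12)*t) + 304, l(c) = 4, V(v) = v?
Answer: -291/8491616 ≈ -3.4269e-5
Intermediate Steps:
f(t) = 304 + t² + t*(-12 + t) (f(t) = (t² + (-12 + t)*t) + 304 = (t² + t*(-12 + t)) + 304 = 304 + t² + t*(-12 + t))
o(g, n) = (4 + g)/(123 + n) (o(g, n) = (g + 4)/(n + 123) = (4 + g)/(123 + n))
o(287, -290)/f(-156) = ((4 + 287)/(123 - 290))/(304 - 12*(-156) + 2*(-156)²) = (291/(-167))/(304 + 1872 + 2*24336) = (-1/167*291)/(304 + 1872 + 48672) = -291/167/50848 = -291/167*1/50848 = -291/8491616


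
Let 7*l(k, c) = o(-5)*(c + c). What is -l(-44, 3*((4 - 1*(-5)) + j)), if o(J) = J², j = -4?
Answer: -750/7 ≈ -107.14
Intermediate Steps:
l(k, c) = 50*c/7 (l(k, c) = ((-5)²*(c + c))/7 = (25*(2*c))/7 = (50*c)/7 = 50*c/7)
-l(-44, 3*((4 - 1*(-5)) + j)) = -50*3*((4 - 1*(-5)) - 4)/7 = -50*3*((4 + 5) - 4)/7 = -50*3*(9 - 4)/7 = -50*3*5/7 = -50*15/7 = -1*750/7 = -750/7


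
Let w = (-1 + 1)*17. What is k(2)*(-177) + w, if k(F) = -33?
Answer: 5841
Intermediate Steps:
w = 0 (w = 0*17 = 0)
k(2)*(-177) + w = -33*(-177) + 0 = 5841 + 0 = 5841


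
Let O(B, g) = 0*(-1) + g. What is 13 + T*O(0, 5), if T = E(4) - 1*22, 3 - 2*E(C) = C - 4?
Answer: -179/2 ≈ -89.500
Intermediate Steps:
E(C) = 7/2 - C/2 (E(C) = 3/2 - (C - 4)/2 = 3/2 - (-4 + C)/2 = 3/2 + (2 - C/2) = 7/2 - C/2)
T = -41/2 (T = (7/2 - ½*4) - 1*22 = (7/2 - 2) - 22 = 3/2 - 22 = -41/2 ≈ -20.500)
O(B, g) = g (O(B, g) = 0 + g = g)
13 + T*O(0, 5) = 13 - 41/2*5 = 13 - 205/2 = -179/2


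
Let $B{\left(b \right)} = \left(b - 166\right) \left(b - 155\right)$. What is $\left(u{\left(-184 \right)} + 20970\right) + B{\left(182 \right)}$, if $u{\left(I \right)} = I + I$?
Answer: $21034$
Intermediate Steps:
$B{\left(b \right)} = \left(-166 + b\right) \left(-155 + b\right)$
$u{\left(I \right)} = 2 I$
$\left(u{\left(-184 \right)} + 20970\right) + B{\left(182 \right)} = \left(2 \left(-184\right) + 20970\right) + \left(25730 + 182^{2} - 58422\right) = \left(-368 + 20970\right) + \left(25730 + 33124 - 58422\right) = 20602 + 432 = 21034$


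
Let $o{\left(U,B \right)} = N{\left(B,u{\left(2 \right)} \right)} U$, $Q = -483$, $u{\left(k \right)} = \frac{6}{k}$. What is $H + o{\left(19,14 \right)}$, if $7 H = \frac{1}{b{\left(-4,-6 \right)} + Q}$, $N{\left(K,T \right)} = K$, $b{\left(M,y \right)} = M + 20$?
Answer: $\frac{869553}{3269} \approx 266.0$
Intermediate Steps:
$b{\left(M,y \right)} = 20 + M$
$o{\left(U,B \right)} = B U$
$H = - \frac{1}{3269}$ ($H = \frac{1}{7 \left(\left(20 - 4\right) - 483\right)} = \frac{1}{7 \left(16 - 483\right)} = \frac{1}{7 \left(-467\right)} = \frac{1}{7} \left(- \frac{1}{467}\right) = - \frac{1}{3269} \approx -0.0003059$)
$H + o{\left(19,14 \right)} = - \frac{1}{3269} + 14 \cdot 19 = - \frac{1}{3269} + 266 = \frac{869553}{3269}$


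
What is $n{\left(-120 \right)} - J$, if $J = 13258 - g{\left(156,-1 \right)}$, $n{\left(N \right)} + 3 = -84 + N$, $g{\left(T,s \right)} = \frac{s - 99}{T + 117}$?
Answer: $- \frac{3676045}{273} \approx -13465.0$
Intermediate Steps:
$g{\left(T,s \right)} = \frac{-99 + s}{117 + T}$
$n{\left(N \right)} = -87 + N$ ($n{\left(N \right)} = -3 + \left(-84 + N\right) = -87 + N$)
$J = \frac{3619534}{273}$ ($J = 13258 - \frac{-99 - 1}{117 + 156} = 13258 - \frac{1}{273} \left(-100\right) = 13258 - - \frac{100}{273} = 13258 + \frac{100}{273} = \frac{3619534}{273} \approx 13258.0$)
$n{\left(-120 \right)} - J = \left(-87 - 120\right) - \frac{3619534}{273} = -207 - \frac{3619534}{273} = - \frac{3676045}{273}$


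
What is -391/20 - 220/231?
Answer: -8611/420 ≈ -20.502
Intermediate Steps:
-391/20 - 220/231 = -391*1/20 - 220*1/231 = -391/20 - 20/21 = -8611/420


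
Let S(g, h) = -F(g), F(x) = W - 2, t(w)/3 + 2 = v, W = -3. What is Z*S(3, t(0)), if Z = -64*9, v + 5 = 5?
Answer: -2880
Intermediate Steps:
v = 0 (v = -5 + 5 = 0)
t(w) = -6 (t(w) = -6 + 3*0 = -6 + 0 = -6)
F(x) = -5 (F(x) = -3 - 2 = -5)
Z = -576
S(g, h) = 5 (S(g, h) = -1*(-5) = 5)
Z*S(3, t(0)) = -576*5 = -2880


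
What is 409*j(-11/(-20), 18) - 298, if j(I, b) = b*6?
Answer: 43874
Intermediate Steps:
j(I, b) = 6*b
409*j(-11/(-20), 18) - 298 = 409*(6*18) - 298 = 409*108 - 298 = 44172 - 298 = 43874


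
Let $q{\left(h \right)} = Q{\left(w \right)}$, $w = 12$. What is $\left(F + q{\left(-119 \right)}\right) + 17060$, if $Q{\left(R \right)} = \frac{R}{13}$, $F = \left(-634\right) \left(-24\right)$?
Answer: $\frac{419600}{13} \approx 32277.0$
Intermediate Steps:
$F = 15216$
$Q{\left(R \right)} = \frac{R}{13}$ ($Q{\left(R \right)} = R \frac{1}{13} = \frac{R}{13}$)
$q{\left(h \right)} = \frac{12}{13}$ ($q{\left(h \right)} = \frac{1}{13} \cdot 12 = \frac{12}{13}$)
$\left(F + q{\left(-119 \right)}\right) + 17060 = \left(15216 + \frac{12}{13}\right) + 17060 = \frac{197820}{13} + 17060 = \frac{419600}{13}$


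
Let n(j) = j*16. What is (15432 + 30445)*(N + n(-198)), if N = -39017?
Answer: -1935321245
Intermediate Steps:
n(j) = 16*j
(15432 + 30445)*(N + n(-198)) = (15432 + 30445)*(-39017 + 16*(-198)) = 45877*(-39017 - 3168) = 45877*(-42185) = -1935321245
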